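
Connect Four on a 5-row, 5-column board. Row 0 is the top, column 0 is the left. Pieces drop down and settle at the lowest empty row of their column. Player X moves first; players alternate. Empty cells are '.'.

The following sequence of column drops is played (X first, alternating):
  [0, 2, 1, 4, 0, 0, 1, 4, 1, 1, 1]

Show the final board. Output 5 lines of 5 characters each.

Answer: .X...
.O...
OX...
XX..O
XXO.O

Derivation:
Move 1: X drops in col 0, lands at row 4
Move 2: O drops in col 2, lands at row 4
Move 3: X drops in col 1, lands at row 4
Move 4: O drops in col 4, lands at row 4
Move 5: X drops in col 0, lands at row 3
Move 6: O drops in col 0, lands at row 2
Move 7: X drops in col 1, lands at row 3
Move 8: O drops in col 4, lands at row 3
Move 9: X drops in col 1, lands at row 2
Move 10: O drops in col 1, lands at row 1
Move 11: X drops in col 1, lands at row 0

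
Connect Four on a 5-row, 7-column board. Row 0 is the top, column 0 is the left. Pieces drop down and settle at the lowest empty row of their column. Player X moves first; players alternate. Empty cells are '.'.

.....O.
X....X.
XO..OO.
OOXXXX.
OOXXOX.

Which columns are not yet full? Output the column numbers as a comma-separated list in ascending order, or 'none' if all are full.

col 0: top cell = '.' → open
col 1: top cell = '.' → open
col 2: top cell = '.' → open
col 3: top cell = '.' → open
col 4: top cell = '.' → open
col 5: top cell = 'O' → FULL
col 6: top cell = '.' → open

Answer: 0,1,2,3,4,6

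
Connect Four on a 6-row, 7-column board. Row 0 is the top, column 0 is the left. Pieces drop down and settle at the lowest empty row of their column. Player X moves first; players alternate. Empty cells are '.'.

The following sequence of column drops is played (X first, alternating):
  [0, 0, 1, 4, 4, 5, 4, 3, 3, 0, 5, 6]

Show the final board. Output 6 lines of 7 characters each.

Move 1: X drops in col 0, lands at row 5
Move 2: O drops in col 0, lands at row 4
Move 3: X drops in col 1, lands at row 5
Move 4: O drops in col 4, lands at row 5
Move 5: X drops in col 4, lands at row 4
Move 6: O drops in col 5, lands at row 5
Move 7: X drops in col 4, lands at row 3
Move 8: O drops in col 3, lands at row 5
Move 9: X drops in col 3, lands at row 4
Move 10: O drops in col 0, lands at row 3
Move 11: X drops in col 5, lands at row 4
Move 12: O drops in col 6, lands at row 5

Answer: .......
.......
.......
O...X..
O..XXX.
XX.OOOO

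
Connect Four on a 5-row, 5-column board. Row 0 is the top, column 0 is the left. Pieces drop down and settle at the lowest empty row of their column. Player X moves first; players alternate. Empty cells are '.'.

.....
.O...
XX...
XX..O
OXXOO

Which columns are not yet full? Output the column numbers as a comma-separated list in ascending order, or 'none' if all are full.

Answer: 0,1,2,3,4

Derivation:
col 0: top cell = '.' → open
col 1: top cell = '.' → open
col 2: top cell = '.' → open
col 3: top cell = '.' → open
col 4: top cell = '.' → open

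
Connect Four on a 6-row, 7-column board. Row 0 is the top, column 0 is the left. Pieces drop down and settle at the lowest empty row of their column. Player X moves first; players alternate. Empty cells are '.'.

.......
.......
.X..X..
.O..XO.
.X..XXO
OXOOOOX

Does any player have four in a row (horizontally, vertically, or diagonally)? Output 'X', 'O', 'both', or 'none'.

O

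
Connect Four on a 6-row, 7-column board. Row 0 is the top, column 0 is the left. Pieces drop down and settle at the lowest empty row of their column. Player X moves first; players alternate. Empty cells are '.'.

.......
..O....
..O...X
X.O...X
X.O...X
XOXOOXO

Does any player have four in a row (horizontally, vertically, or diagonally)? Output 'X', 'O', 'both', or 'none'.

O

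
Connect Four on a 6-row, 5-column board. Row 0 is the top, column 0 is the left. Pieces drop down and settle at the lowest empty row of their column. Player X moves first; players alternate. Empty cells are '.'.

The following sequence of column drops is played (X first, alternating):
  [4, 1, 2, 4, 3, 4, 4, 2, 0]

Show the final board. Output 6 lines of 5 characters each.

Answer: .....
.....
....X
....O
..O.O
XOXXX

Derivation:
Move 1: X drops in col 4, lands at row 5
Move 2: O drops in col 1, lands at row 5
Move 3: X drops in col 2, lands at row 5
Move 4: O drops in col 4, lands at row 4
Move 5: X drops in col 3, lands at row 5
Move 6: O drops in col 4, lands at row 3
Move 7: X drops in col 4, lands at row 2
Move 8: O drops in col 2, lands at row 4
Move 9: X drops in col 0, lands at row 5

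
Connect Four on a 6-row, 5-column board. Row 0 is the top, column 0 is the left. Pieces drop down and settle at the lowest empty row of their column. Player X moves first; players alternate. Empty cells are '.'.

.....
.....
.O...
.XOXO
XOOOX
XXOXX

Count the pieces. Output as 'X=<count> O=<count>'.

X=8 O=7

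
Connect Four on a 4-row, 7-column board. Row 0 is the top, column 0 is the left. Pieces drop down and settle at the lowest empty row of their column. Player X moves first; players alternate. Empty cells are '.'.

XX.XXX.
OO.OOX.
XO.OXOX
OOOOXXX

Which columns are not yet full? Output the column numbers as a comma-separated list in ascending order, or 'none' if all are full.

Answer: 2,6

Derivation:
col 0: top cell = 'X' → FULL
col 1: top cell = 'X' → FULL
col 2: top cell = '.' → open
col 3: top cell = 'X' → FULL
col 4: top cell = 'X' → FULL
col 5: top cell = 'X' → FULL
col 6: top cell = '.' → open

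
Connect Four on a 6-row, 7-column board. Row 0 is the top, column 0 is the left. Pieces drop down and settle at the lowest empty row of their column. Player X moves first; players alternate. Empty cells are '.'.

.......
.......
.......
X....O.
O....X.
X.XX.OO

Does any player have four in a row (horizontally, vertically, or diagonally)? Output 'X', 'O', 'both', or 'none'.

none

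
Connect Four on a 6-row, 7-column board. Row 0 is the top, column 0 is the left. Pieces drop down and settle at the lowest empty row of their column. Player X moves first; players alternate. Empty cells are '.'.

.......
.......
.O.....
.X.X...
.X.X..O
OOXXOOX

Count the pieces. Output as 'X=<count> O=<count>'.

X=7 O=6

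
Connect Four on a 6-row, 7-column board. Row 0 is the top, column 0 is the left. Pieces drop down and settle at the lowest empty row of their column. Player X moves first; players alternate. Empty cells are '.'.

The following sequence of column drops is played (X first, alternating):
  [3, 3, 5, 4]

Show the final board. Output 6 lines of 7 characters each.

Move 1: X drops in col 3, lands at row 5
Move 2: O drops in col 3, lands at row 4
Move 3: X drops in col 5, lands at row 5
Move 4: O drops in col 4, lands at row 5

Answer: .......
.......
.......
.......
...O...
...XOX.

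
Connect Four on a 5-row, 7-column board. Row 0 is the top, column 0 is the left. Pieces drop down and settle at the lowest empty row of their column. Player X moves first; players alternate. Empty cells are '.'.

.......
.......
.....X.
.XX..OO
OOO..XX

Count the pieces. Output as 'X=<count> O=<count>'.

X=5 O=5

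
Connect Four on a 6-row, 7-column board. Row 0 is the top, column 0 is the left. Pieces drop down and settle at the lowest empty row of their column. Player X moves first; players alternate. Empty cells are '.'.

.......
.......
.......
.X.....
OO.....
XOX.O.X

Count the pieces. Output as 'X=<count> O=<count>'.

X=4 O=4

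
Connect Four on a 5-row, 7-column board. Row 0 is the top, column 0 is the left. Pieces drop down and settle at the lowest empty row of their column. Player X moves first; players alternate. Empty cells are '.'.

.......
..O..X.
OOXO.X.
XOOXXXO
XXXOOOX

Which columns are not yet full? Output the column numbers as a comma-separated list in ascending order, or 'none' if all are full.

Answer: 0,1,2,3,4,5,6

Derivation:
col 0: top cell = '.' → open
col 1: top cell = '.' → open
col 2: top cell = '.' → open
col 3: top cell = '.' → open
col 4: top cell = '.' → open
col 5: top cell = '.' → open
col 6: top cell = '.' → open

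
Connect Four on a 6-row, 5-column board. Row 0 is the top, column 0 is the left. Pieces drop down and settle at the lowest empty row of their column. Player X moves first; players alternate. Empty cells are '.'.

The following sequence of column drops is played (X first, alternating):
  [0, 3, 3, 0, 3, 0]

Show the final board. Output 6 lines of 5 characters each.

Answer: .....
.....
.....
O..X.
O..X.
X..O.

Derivation:
Move 1: X drops in col 0, lands at row 5
Move 2: O drops in col 3, lands at row 5
Move 3: X drops in col 3, lands at row 4
Move 4: O drops in col 0, lands at row 4
Move 5: X drops in col 3, lands at row 3
Move 6: O drops in col 0, lands at row 3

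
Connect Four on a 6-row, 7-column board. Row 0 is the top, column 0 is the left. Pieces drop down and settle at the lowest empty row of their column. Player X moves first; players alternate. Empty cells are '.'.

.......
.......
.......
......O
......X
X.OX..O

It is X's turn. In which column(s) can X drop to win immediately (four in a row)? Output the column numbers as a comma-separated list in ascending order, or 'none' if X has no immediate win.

Answer: none

Derivation:
col 0: drop X → no win
col 1: drop X → no win
col 2: drop X → no win
col 3: drop X → no win
col 4: drop X → no win
col 5: drop X → no win
col 6: drop X → no win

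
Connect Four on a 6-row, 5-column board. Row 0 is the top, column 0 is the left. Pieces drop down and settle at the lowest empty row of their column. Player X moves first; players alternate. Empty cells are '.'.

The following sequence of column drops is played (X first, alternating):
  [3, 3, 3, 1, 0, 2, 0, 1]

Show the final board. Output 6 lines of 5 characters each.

Answer: .....
.....
.....
...X.
XO.O.
XOOX.

Derivation:
Move 1: X drops in col 3, lands at row 5
Move 2: O drops in col 3, lands at row 4
Move 3: X drops in col 3, lands at row 3
Move 4: O drops in col 1, lands at row 5
Move 5: X drops in col 0, lands at row 5
Move 6: O drops in col 2, lands at row 5
Move 7: X drops in col 0, lands at row 4
Move 8: O drops in col 1, lands at row 4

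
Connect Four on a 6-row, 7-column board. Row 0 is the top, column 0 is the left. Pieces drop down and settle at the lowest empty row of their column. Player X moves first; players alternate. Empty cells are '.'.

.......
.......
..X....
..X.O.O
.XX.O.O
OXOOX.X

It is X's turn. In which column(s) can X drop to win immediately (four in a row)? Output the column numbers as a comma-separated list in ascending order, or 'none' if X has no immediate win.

Answer: 2

Derivation:
col 0: drop X → no win
col 1: drop X → no win
col 2: drop X → WIN!
col 3: drop X → no win
col 4: drop X → no win
col 5: drop X → no win
col 6: drop X → no win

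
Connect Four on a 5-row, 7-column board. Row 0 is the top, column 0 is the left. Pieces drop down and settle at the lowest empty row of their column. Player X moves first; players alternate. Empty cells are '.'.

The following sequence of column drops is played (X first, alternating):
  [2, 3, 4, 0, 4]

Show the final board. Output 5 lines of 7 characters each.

Answer: .......
.......
.......
....X..
O.XOX..

Derivation:
Move 1: X drops in col 2, lands at row 4
Move 2: O drops in col 3, lands at row 4
Move 3: X drops in col 4, lands at row 4
Move 4: O drops in col 0, lands at row 4
Move 5: X drops in col 4, lands at row 3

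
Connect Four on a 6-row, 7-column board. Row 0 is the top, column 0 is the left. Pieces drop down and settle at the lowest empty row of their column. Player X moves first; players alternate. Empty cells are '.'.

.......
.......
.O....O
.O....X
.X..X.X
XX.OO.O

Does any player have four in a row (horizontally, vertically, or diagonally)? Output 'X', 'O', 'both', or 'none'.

none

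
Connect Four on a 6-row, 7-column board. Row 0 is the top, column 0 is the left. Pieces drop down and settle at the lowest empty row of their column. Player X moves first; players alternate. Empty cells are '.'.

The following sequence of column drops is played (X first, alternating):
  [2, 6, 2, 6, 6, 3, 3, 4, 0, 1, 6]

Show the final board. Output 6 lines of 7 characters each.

Answer: .......
.......
......X
......X
..XX..O
XOXOO.O

Derivation:
Move 1: X drops in col 2, lands at row 5
Move 2: O drops in col 6, lands at row 5
Move 3: X drops in col 2, lands at row 4
Move 4: O drops in col 6, lands at row 4
Move 5: X drops in col 6, lands at row 3
Move 6: O drops in col 3, lands at row 5
Move 7: X drops in col 3, lands at row 4
Move 8: O drops in col 4, lands at row 5
Move 9: X drops in col 0, lands at row 5
Move 10: O drops in col 1, lands at row 5
Move 11: X drops in col 6, lands at row 2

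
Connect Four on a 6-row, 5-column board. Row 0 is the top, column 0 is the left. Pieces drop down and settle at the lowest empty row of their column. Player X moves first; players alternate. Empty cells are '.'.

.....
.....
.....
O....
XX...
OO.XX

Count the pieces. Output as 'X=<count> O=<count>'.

X=4 O=3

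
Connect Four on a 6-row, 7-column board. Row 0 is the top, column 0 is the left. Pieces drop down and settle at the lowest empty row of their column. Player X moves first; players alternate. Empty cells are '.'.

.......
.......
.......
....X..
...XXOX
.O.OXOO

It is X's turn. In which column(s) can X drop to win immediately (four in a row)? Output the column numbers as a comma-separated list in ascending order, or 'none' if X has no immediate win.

Answer: 4

Derivation:
col 0: drop X → no win
col 1: drop X → no win
col 2: drop X → no win
col 3: drop X → no win
col 4: drop X → WIN!
col 5: drop X → no win
col 6: drop X → no win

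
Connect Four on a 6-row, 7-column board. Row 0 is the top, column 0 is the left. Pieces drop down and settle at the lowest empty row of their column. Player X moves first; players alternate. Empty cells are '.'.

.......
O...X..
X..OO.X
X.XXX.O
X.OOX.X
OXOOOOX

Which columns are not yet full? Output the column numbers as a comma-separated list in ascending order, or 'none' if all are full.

col 0: top cell = '.' → open
col 1: top cell = '.' → open
col 2: top cell = '.' → open
col 3: top cell = '.' → open
col 4: top cell = '.' → open
col 5: top cell = '.' → open
col 6: top cell = '.' → open

Answer: 0,1,2,3,4,5,6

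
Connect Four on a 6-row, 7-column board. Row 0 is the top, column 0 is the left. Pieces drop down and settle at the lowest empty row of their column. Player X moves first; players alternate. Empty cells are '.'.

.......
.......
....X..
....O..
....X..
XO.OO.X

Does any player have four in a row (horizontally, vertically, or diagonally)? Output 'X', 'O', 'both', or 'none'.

none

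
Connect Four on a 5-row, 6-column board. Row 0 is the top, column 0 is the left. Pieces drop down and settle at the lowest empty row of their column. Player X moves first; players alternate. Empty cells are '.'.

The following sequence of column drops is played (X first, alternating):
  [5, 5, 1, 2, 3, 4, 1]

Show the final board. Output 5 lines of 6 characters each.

Answer: ......
......
......
.X...O
.XOXOX

Derivation:
Move 1: X drops in col 5, lands at row 4
Move 2: O drops in col 5, lands at row 3
Move 3: X drops in col 1, lands at row 4
Move 4: O drops in col 2, lands at row 4
Move 5: X drops in col 3, lands at row 4
Move 6: O drops in col 4, lands at row 4
Move 7: X drops in col 1, lands at row 3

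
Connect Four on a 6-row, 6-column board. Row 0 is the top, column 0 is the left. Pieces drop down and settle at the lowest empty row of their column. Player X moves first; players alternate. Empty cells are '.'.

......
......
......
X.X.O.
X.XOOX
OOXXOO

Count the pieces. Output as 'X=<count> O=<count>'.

X=7 O=7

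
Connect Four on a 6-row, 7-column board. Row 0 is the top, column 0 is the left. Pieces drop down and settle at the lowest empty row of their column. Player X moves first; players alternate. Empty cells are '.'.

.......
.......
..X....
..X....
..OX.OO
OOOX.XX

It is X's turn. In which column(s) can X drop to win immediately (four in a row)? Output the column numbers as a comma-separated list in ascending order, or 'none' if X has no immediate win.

Answer: 4

Derivation:
col 0: drop X → no win
col 1: drop X → no win
col 2: drop X → no win
col 3: drop X → no win
col 4: drop X → WIN!
col 5: drop X → no win
col 6: drop X → no win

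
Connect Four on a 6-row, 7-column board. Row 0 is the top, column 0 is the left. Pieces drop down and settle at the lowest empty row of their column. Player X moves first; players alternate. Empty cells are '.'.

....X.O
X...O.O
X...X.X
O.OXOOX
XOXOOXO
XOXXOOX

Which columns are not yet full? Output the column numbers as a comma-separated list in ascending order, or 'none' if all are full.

col 0: top cell = '.' → open
col 1: top cell = '.' → open
col 2: top cell = '.' → open
col 3: top cell = '.' → open
col 4: top cell = 'X' → FULL
col 5: top cell = '.' → open
col 6: top cell = 'O' → FULL

Answer: 0,1,2,3,5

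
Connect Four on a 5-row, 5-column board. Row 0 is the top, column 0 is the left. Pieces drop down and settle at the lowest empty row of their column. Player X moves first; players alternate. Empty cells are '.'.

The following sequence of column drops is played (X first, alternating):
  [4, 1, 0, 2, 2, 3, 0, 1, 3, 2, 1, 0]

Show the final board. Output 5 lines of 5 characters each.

Answer: .....
.....
OXO..
XOXX.
XOOOX

Derivation:
Move 1: X drops in col 4, lands at row 4
Move 2: O drops in col 1, lands at row 4
Move 3: X drops in col 0, lands at row 4
Move 4: O drops in col 2, lands at row 4
Move 5: X drops in col 2, lands at row 3
Move 6: O drops in col 3, lands at row 4
Move 7: X drops in col 0, lands at row 3
Move 8: O drops in col 1, lands at row 3
Move 9: X drops in col 3, lands at row 3
Move 10: O drops in col 2, lands at row 2
Move 11: X drops in col 1, lands at row 2
Move 12: O drops in col 0, lands at row 2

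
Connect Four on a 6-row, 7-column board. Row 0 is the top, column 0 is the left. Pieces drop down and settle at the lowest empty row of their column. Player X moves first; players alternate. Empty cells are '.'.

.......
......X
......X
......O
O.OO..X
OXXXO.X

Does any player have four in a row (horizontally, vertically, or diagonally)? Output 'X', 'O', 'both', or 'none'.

none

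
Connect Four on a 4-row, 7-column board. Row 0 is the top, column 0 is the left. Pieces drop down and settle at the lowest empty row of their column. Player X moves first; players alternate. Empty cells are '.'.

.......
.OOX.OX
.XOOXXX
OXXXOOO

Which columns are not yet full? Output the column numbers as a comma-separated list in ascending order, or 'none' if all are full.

col 0: top cell = '.' → open
col 1: top cell = '.' → open
col 2: top cell = '.' → open
col 3: top cell = '.' → open
col 4: top cell = '.' → open
col 5: top cell = '.' → open
col 6: top cell = '.' → open

Answer: 0,1,2,3,4,5,6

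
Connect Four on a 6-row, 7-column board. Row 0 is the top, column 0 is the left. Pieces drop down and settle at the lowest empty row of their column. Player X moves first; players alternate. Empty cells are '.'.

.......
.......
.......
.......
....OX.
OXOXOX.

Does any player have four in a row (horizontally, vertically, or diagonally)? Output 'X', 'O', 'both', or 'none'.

none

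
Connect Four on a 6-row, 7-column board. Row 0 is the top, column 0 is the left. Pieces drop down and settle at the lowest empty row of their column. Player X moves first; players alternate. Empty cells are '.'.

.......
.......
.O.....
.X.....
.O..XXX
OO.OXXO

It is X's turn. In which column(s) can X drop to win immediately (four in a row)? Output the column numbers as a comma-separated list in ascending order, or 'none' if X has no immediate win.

Answer: 3

Derivation:
col 0: drop X → no win
col 1: drop X → no win
col 2: drop X → no win
col 3: drop X → WIN!
col 4: drop X → no win
col 5: drop X → no win
col 6: drop X → no win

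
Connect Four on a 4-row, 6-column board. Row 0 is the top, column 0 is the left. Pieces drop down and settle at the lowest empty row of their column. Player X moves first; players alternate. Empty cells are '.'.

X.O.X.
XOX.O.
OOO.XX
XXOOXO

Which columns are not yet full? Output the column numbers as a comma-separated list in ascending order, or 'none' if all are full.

col 0: top cell = 'X' → FULL
col 1: top cell = '.' → open
col 2: top cell = 'O' → FULL
col 3: top cell = '.' → open
col 4: top cell = 'X' → FULL
col 5: top cell = '.' → open

Answer: 1,3,5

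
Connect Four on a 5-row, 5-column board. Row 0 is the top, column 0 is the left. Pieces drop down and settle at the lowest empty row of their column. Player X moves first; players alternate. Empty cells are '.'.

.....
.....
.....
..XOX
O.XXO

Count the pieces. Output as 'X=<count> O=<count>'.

X=4 O=3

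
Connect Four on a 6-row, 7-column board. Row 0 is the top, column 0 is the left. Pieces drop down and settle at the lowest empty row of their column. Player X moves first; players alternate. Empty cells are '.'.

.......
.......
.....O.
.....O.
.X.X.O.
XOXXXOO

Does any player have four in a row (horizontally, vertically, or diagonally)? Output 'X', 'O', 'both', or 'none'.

O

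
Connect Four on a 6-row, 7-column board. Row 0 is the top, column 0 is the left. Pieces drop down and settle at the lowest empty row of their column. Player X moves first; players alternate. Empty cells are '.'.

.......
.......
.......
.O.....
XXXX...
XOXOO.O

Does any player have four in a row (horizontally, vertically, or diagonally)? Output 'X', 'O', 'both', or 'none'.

X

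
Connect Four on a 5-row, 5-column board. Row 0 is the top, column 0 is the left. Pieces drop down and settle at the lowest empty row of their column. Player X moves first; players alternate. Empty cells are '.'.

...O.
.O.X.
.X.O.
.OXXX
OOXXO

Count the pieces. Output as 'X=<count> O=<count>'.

X=7 O=7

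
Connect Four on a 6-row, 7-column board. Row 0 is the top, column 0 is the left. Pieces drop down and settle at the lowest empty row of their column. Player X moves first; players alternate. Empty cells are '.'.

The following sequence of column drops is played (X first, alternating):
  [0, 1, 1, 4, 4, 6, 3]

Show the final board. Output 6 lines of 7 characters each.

Move 1: X drops in col 0, lands at row 5
Move 2: O drops in col 1, lands at row 5
Move 3: X drops in col 1, lands at row 4
Move 4: O drops in col 4, lands at row 5
Move 5: X drops in col 4, lands at row 4
Move 6: O drops in col 6, lands at row 5
Move 7: X drops in col 3, lands at row 5

Answer: .......
.......
.......
.......
.X..X..
XO.XO.O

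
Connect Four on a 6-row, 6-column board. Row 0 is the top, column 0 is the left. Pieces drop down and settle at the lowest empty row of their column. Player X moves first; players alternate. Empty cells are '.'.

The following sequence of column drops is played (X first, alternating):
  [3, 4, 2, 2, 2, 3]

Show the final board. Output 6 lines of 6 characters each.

Move 1: X drops in col 3, lands at row 5
Move 2: O drops in col 4, lands at row 5
Move 3: X drops in col 2, lands at row 5
Move 4: O drops in col 2, lands at row 4
Move 5: X drops in col 2, lands at row 3
Move 6: O drops in col 3, lands at row 4

Answer: ......
......
......
..X...
..OO..
..XXO.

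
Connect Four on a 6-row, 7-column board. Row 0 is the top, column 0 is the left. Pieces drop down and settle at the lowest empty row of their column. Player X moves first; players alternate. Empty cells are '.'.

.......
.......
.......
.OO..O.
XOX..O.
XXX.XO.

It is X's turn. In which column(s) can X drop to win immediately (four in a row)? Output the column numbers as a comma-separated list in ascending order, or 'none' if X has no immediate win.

col 0: drop X → no win
col 1: drop X → no win
col 2: drop X → no win
col 3: drop X → WIN!
col 4: drop X → no win
col 5: drop X → no win
col 6: drop X → no win

Answer: 3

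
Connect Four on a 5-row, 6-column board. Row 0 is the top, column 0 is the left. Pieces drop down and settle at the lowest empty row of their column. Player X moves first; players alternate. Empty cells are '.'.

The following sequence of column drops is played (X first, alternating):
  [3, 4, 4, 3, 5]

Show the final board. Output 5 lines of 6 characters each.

Answer: ......
......
......
...OX.
...XOX

Derivation:
Move 1: X drops in col 3, lands at row 4
Move 2: O drops in col 4, lands at row 4
Move 3: X drops in col 4, lands at row 3
Move 4: O drops in col 3, lands at row 3
Move 5: X drops in col 5, lands at row 4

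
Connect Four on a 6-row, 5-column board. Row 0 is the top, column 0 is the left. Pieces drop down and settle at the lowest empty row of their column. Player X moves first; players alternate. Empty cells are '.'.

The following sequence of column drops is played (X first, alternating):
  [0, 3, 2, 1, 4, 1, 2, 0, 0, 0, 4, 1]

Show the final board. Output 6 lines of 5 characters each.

Answer: .....
.....
O....
XO...
OOX.X
XOXOX

Derivation:
Move 1: X drops in col 0, lands at row 5
Move 2: O drops in col 3, lands at row 5
Move 3: X drops in col 2, lands at row 5
Move 4: O drops in col 1, lands at row 5
Move 5: X drops in col 4, lands at row 5
Move 6: O drops in col 1, lands at row 4
Move 7: X drops in col 2, lands at row 4
Move 8: O drops in col 0, lands at row 4
Move 9: X drops in col 0, lands at row 3
Move 10: O drops in col 0, lands at row 2
Move 11: X drops in col 4, lands at row 4
Move 12: O drops in col 1, lands at row 3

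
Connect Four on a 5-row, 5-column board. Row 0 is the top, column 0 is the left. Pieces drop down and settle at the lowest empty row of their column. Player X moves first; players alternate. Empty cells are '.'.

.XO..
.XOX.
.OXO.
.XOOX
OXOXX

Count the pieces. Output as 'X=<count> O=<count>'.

X=9 O=8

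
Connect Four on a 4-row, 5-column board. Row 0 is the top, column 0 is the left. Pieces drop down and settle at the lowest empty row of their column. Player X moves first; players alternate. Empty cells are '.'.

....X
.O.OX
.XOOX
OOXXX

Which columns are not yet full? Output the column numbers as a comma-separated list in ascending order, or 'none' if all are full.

Answer: 0,1,2,3

Derivation:
col 0: top cell = '.' → open
col 1: top cell = '.' → open
col 2: top cell = '.' → open
col 3: top cell = '.' → open
col 4: top cell = 'X' → FULL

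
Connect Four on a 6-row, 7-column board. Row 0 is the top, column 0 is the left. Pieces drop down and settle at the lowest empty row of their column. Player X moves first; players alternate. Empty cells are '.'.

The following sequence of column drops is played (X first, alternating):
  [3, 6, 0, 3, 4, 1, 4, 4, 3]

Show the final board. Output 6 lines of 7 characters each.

Move 1: X drops in col 3, lands at row 5
Move 2: O drops in col 6, lands at row 5
Move 3: X drops in col 0, lands at row 5
Move 4: O drops in col 3, lands at row 4
Move 5: X drops in col 4, lands at row 5
Move 6: O drops in col 1, lands at row 5
Move 7: X drops in col 4, lands at row 4
Move 8: O drops in col 4, lands at row 3
Move 9: X drops in col 3, lands at row 3

Answer: .......
.......
.......
...XO..
...OX..
XO.XX.O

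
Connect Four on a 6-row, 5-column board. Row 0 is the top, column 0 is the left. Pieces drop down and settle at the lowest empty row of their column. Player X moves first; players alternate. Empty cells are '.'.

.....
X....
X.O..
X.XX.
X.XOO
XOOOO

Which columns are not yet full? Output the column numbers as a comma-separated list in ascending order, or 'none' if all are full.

Answer: 0,1,2,3,4

Derivation:
col 0: top cell = '.' → open
col 1: top cell = '.' → open
col 2: top cell = '.' → open
col 3: top cell = '.' → open
col 4: top cell = '.' → open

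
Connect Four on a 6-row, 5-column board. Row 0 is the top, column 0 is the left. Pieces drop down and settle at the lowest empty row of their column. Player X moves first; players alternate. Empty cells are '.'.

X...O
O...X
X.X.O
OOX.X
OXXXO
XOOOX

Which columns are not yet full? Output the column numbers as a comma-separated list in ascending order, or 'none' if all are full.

col 0: top cell = 'X' → FULL
col 1: top cell = '.' → open
col 2: top cell = '.' → open
col 3: top cell = '.' → open
col 4: top cell = 'O' → FULL

Answer: 1,2,3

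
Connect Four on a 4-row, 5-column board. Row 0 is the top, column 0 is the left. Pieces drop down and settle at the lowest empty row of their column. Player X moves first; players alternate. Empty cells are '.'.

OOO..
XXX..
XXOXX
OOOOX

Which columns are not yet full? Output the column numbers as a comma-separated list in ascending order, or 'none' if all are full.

Answer: 3,4

Derivation:
col 0: top cell = 'O' → FULL
col 1: top cell = 'O' → FULL
col 2: top cell = 'O' → FULL
col 3: top cell = '.' → open
col 4: top cell = '.' → open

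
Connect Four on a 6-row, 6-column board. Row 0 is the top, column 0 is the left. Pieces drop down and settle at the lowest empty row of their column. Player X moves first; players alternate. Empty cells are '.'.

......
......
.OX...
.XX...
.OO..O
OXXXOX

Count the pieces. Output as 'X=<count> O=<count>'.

X=7 O=6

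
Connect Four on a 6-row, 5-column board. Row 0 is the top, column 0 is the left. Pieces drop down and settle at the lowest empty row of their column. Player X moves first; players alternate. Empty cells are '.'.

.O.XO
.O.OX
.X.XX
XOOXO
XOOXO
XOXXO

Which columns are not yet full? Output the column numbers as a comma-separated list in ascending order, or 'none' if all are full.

Answer: 0,2

Derivation:
col 0: top cell = '.' → open
col 1: top cell = 'O' → FULL
col 2: top cell = '.' → open
col 3: top cell = 'X' → FULL
col 4: top cell = 'O' → FULL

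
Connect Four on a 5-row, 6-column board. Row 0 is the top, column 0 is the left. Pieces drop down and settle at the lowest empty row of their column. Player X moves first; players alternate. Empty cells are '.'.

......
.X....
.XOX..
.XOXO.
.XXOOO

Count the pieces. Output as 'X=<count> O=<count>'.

X=7 O=6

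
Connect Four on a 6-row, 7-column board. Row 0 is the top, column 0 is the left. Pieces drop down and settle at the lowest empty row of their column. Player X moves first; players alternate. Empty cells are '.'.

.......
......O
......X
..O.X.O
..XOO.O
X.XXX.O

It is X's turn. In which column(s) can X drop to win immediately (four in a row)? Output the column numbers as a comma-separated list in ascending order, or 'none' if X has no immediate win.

Answer: 1,5

Derivation:
col 0: drop X → no win
col 1: drop X → WIN!
col 2: drop X → no win
col 3: drop X → no win
col 4: drop X → no win
col 5: drop X → WIN!
col 6: drop X → no win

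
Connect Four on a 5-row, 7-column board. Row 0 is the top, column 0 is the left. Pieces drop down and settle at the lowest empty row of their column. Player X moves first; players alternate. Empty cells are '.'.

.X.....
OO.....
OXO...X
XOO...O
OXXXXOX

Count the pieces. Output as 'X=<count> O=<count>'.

X=9 O=9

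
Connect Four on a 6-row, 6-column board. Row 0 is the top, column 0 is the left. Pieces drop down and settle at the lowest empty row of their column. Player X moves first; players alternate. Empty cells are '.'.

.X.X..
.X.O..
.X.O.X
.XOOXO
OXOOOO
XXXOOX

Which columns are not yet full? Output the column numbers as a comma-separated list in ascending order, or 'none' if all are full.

Answer: 0,2,4,5

Derivation:
col 0: top cell = '.' → open
col 1: top cell = 'X' → FULL
col 2: top cell = '.' → open
col 3: top cell = 'X' → FULL
col 4: top cell = '.' → open
col 5: top cell = '.' → open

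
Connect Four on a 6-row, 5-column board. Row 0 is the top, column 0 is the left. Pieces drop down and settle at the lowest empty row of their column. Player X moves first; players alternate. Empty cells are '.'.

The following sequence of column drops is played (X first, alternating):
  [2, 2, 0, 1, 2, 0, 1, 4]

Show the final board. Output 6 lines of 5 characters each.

Answer: .....
.....
.....
..X..
OXO..
XOX.O

Derivation:
Move 1: X drops in col 2, lands at row 5
Move 2: O drops in col 2, lands at row 4
Move 3: X drops in col 0, lands at row 5
Move 4: O drops in col 1, lands at row 5
Move 5: X drops in col 2, lands at row 3
Move 6: O drops in col 0, lands at row 4
Move 7: X drops in col 1, lands at row 4
Move 8: O drops in col 4, lands at row 5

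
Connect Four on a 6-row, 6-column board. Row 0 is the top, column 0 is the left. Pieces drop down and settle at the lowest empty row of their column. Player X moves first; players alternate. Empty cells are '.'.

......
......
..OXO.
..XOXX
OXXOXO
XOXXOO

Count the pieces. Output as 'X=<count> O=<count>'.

X=10 O=9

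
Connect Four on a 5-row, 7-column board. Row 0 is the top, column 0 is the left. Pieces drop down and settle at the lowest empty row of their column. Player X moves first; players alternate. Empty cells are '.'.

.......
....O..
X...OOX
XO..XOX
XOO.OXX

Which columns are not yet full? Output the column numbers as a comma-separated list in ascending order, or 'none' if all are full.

Answer: 0,1,2,3,4,5,6

Derivation:
col 0: top cell = '.' → open
col 1: top cell = '.' → open
col 2: top cell = '.' → open
col 3: top cell = '.' → open
col 4: top cell = '.' → open
col 5: top cell = '.' → open
col 6: top cell = '.' → open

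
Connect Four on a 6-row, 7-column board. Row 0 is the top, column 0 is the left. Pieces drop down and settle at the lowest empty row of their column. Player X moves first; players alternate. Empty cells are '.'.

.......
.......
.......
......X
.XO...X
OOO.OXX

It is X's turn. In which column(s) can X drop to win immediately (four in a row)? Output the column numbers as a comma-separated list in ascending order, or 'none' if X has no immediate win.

col 0: drop X → no win
col 1: drop X → no win
col 2: drop X → no win
col 3: drop X → no win
col 4: drop X → no win
col 5: drop X → no win
col 6: drop X → WIN!

Answer: 6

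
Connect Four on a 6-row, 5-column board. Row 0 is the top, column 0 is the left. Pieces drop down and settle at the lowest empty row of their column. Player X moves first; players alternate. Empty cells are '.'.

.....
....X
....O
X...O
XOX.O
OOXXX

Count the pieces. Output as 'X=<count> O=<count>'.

X=7 O=6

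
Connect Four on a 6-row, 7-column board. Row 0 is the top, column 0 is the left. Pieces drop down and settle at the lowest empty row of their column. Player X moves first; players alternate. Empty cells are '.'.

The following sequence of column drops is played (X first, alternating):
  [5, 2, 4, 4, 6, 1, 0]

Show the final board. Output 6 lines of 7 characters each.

Answer: .......
.......
.......
.......
....O..
XOO.XXX

Derivation:
Move 1: X drops in col 5, lands at row 5
Move 2: O drops in col 2, lands at row 5
Move 3: X drops in col 4, lands at row 5
Move 4: O drops in col 4, lands at row 4
Move 5: X drops in col 6, lands at row 5
Move 6: O drops in col 1, lands at row 5
Move 7: X drops in col 0, lands at row 5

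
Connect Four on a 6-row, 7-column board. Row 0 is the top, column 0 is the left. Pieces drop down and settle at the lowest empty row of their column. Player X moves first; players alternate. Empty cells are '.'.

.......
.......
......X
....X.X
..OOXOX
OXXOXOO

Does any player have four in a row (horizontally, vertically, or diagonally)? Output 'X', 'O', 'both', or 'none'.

none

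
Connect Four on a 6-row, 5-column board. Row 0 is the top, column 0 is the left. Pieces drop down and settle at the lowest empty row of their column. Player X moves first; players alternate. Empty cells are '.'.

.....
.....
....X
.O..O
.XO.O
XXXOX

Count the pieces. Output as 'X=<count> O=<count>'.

X=6 O=5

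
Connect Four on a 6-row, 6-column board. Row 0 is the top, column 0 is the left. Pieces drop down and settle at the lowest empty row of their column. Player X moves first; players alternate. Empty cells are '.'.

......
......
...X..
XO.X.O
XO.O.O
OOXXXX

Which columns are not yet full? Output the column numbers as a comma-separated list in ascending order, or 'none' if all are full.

col 0: top cell = '.' → open
col 1: top cell = '.' → open
col 2: top cell = '.' → open
col 3: top cell = '.' → open
col 4: top cell = '.' → open
col 5: top cell = '.' → open

Answer: 0,1,2,3,4,5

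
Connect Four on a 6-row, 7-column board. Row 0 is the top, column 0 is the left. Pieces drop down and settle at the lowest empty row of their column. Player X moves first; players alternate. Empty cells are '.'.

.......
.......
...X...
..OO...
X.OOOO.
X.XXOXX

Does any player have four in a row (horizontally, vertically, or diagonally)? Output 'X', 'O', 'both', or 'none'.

O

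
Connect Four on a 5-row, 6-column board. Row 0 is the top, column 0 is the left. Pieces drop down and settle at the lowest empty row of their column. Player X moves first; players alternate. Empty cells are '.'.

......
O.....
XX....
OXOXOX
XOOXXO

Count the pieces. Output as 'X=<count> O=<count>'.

X=8 O=7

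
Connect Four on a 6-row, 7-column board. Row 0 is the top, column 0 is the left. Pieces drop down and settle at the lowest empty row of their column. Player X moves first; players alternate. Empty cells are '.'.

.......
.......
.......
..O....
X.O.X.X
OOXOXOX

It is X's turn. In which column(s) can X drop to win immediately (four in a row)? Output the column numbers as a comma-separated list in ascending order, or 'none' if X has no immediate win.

col 0: drop X → no win
col 1: drop X → no win
col 2: drop X → no win
col 3: drop X → no win
col 4: drop X → no win
col 5: drop X → no win
col 6: drop X → no win

Answer: none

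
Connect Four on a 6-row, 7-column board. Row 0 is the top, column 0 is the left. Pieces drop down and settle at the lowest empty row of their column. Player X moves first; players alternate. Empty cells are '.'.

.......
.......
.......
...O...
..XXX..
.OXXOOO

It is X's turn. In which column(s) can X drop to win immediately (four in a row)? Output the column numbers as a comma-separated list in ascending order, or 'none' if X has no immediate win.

Answer: 1,5

Derivation:
col 0: drop X → no win
col 1: drop X → WIN!
col 2: drop X → no win
col 3: drop X → no win
col 4: drop X → no win
col 5: drop X → WIN!
col 6: drop X → no win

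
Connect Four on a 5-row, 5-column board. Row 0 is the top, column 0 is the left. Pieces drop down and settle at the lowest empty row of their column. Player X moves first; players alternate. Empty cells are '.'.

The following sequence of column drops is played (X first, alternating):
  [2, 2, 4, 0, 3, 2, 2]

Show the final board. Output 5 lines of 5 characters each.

Move 1: X drops in col 2, lands at row 4
Move 2: O drops in col 2, lands at row 3
Move 3: X drops in col 4, lands at row 4
Move 4: O drops in col 0, lands at row 4
Move 5: X drops in col 3, lands at row 4
Move 6: O drops in col 2, lands at row 2
Move 7: X drops in col 2, lands at row 1

Answer: .....
..X..
..O..
..O..
O.XXX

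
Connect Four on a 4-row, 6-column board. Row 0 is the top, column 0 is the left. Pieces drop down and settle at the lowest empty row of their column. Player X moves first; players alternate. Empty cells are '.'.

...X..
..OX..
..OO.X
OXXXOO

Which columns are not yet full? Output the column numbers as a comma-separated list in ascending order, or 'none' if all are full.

Answer: 0,1,2,4,5

Derivation:
col 0: top cell = '.' → open
col 1: top cell = '.' → open
col 2: top cell = '.' → open
col 3: top cell = 'X' → FULL
col 4: top cell = '.' → open
col 5: top cell = '.' → open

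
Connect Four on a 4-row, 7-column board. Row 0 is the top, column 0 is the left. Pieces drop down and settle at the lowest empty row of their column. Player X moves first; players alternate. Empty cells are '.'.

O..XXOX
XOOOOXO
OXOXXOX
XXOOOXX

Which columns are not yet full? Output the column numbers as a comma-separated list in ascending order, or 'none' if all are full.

Answer: 1,2

Derivation:
col 0: top cell = 'O' → FULL
col 1: top cell = '.' → open
col 2: top cell = '.' → open
col 3: top cell = 'X' → FULL
col 4: top cell = 'X' → FULL
col 5: top cell = 'O' → FULL
col 6: top cell = 'X' → FULL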